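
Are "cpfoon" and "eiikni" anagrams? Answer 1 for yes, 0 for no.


Strings: "cpfoon", "eiikni"
Sorted first:  cfnoop
Sorted second: eiiikn
Differ at position 0: 'c' vs 'e' => not anagrams

0


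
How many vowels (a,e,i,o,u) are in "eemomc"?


Input: eemomc
Checking each character:
  'e' at position 0: vowel (running total: 1)
  'e' at position 1: vowel (running total: 2)
  'm' at position 2: consonant
  'o' at position 3: vowel (running total: 3)
  'm' at position 4: consonant
  'c' at position 5: consonant
Total vowels: 3

3


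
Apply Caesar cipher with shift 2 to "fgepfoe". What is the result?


Caesar cipher: shift "fgepfoe" by 2
  'f' (pos 5) + 2 = pos 7 = 'h'
  'g' (pos 6) + 2 = pos 8 = 'i'
  'e' (pos 4) + 2 = pos 6 = 'g'
  'p' (pos 15) + 2 = pos 17 = 'r'
  'f' (pos 5) + 2 = pos 7 = 'h'
  'o' (pos 14) + 2 = pos 16 = 'q'
  'e' (pos 4) + 2 = pos 6 = 'g'
Result: higrhqg

higrhqg


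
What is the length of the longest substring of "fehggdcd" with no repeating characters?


Input: "fehggdcd"
Sliding window (track last position of each char):
  Position 0 ('f'): window [0,0] length 1 -- new best
  Position 1 ('e'): window [0,1] length 2 -- new best
  Position 2 ('h'): window [0,2] length 3 -- new best
  Position 3 ('g'): window [0,3] length 4 -- new best
  Position 4 ('g'): repeat (last at 3), move window start to 4
  Position 4 ('g'): window [4,4] length 1
  Position 5 ('d'): window [4,5] length 2
  Position 6 ('c'): window [4,6] length 3
  Position 7 ('d'): repeat (last at 5), move window start to 6
  Position 7 ('d'): window [6,7] length 2
Longest substring with no repeats: "fehg" with length 4

4


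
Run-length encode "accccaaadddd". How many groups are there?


Input: accccaaadddd
Scanning for consecutive runs:
  Group 1: 'a' x 1 (positions 0-0)
  Group 2: 'c' x 4 (positions 1-4)
  Group 3: 'a' x 3 (positions 5-7)
  Group 4: 'd' x 4 (positions 8-11)
Total groups: 4

4


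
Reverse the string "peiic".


Input: peiic
Reading characters right to left:
  Position 4: 'c'
  Position 3: 'i'
  Position 2: 'i'
  Position 1: 'e'
  Position 0: 'p'
Reversed: ciiep

ciiep


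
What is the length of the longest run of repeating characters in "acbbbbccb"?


Input: "acbbbbccb"
Scanning for longest run:
  Position 1 ('c'): new char, reset run to 1
  Position 2 ('b'): new char, reset run to 1
  Position 3 ('b'): continues run of 'b', length=2
  Position 4 ('b'): continues run of 'b', length=3
  Position 5 ('b'): continues run of 'b', length=4
  Position 6 ('c'): new char, reset run to 1
  Position 7 ('c'): continues run of 'c', length=2
  Position 8 ('b'): new char, reset run to 1
Longest run: 'b' with length 4

4


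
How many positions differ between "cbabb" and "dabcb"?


Comparing "cbabb" and "dabcb" position by position:
  Position 0: 'c' vs 'd' => DIFFER
  Position 1: 'b' vs 'a' => DIFFER
  Position 2: 'a' vs 'b' => DIFFER
  Position 3: 'b' vs 'c' => DIFFER
  Position 4: 'b' vs 'b' => same
Positions that differ: 4

4


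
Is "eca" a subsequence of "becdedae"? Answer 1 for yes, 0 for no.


Check if "eca" is a subsequence of "becdedae"
Greedy scan:
  Position 0 ('b'): no match needed
  Position 1 ('e'): matches sub[0] = 'e'
  Position 2 ('c'): matches sub[1] = 'c'
  Position 3 ('d'): no match needed
  Position 4 ('e'): no match needed
  Position 5 ('d'): no match needed
  Position 6 ('a'): matches sub[2] = 'a'
  Position 7 ('e'): no match needed
All 3 characters matched => is a subsequence

1


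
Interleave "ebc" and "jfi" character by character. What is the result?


Interleaving "ebc" and "jfi":
  Position 0: 'e' from first, 'j' from second => "ej"
  Position 1: 'b' from first, 'f' from second => "bf"
  Position 2: 'c' from first, 'i' from second => "ci"
Result: ejbfci

ejbfci


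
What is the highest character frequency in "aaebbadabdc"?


Input: aaebbadabdc
Character counts:
  'a': 4
  'b': 3
  'c': 1
  'd': 2
  'e': 1
Maximum frequency: 4

4


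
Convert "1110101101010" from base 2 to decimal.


Input: "1110101101010" in base 2
Positional expansion:
  Digit '1' (value 1) x 2^12 = 4096
  Digit '1' (value 1) x 2^11 = 2048
  Digit '1' (value 1) x 2^10 = 1024
  Digit '0' (value 0) x 2^9 = 0
  Digit '1' (value 1) x 2^8 = 256
  Digit '0' (value 0) x 2^7 = 0
  Digit '1' (value 1) x 2^6 = 64
  Digit '1' (value 1) x 2^5 = 32
  Digit '0' (value 0) x 2^4 = 0
  Digit '1' (value 1) x 2^3 = 8
  Digit '0' (value 0) x 2^2 = 0
  Digit '1' (value 1) x 2^1 = 2
  Digit '0' (value 0) x 2^0 = 0
Sum = 7530

7530


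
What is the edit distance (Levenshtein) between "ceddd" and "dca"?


Computing edit distance: "ceddd" -> "dca"
DP table:
           d    c    a
      0    1    2    3
  c   1    1    1    2
  e   2    2    2    2
  d   3    2    3    3
  d   4    3    3    4
  d   5    4    4    4
Edit distance = dp[5][3] = 4

4


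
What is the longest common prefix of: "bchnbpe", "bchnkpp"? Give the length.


Words: bchnbpe, bchnkpp
  Position 0: all 'b' => match
  Position 1: all 'c' => match
  Position 2: all 'h' => match
  Position 3: all 'n' => match
  Position 4: ('b', 'k') => mismatch, stop
LCP = "bchn" (length 4)

4


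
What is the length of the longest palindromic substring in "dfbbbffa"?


Input: "dfbbbffa"
Checking substrings for palindromes:
  [1:6] "fbbbf" (len 5) => palindrome
  [2:5] "bbb" (len 3) => palindrome
  [2:4] "bb" (len 2) => palindrome
  [3:5] "bb" (len 2) => palindrome
  [5:7] "ff" (len 2) => palindrome
Longest palindromic substring: "fbbbf" with length 5

5


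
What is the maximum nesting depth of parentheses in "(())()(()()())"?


Input: "(())()(()()())"
Tracking depth:
  Position 0 '(': depth becomes 1
  Position 1 '(': depth becomes 2
  Position 2 ')': depth becomes 1
  Position 3 ')': depth becomes 0
  Position 4 '(': depth becomes 1
  Position 5 ')': depth becomes 0
  Position 6 '(': depth becomes 1
  Position 7 '(': depth becomes 2
  Position 8 ')': depth becomes 1
  Position 9 '(': depth becomes 2
  Position 10 ')': depth becomes 1
  Position 11 '(': depth becomes 2
  Position 12 ')': depth becomes 1
  Position 13 ')': depth becomes 0
Maximum depth reached: 2

2


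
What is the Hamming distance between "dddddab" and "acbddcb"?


Comparing "dddddab" and "acbddcb" position by position:
  Position 0: 'd' vs 'a' => differ
  Position 1: 'd' vs 'c' => differ
  Position 2: 'd' vs 'b' => differ
  Position 3: 'd' vs 'd' => same
  Position 4: 'd' vs 'd' => same
  Position 5: 'a' vs 'c' => differ
  Position 6: 'b' vs 'b' => same
Total differences (Hamming distance): 4

4


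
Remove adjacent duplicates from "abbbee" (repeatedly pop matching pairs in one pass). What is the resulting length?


Input: abbbee
Stack-based adjacent duplicate removal:
  Read 'a': push. Stack: a
  Read 'b': push. Stack: ab
  Read 'b': matches stack top 'b' => pop. Stack: a
  Read 'b': push. Stack: ab
  Read 'e': push. Stack: abe
  Read 'e': matches stack top 'e' => pop. Stack: ab
Final stack: "ab" (length 2)

2


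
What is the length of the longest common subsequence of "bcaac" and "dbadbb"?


LCS of "bcaac" and "dbadbb"
DP table:
           d    b    a    d    b    b
      0    0    0    0    0    0    0
  b   0    0    1    1    1    1    1
  c   0    0    1    1    1    1    1
  a   0    0    1    2    2    2    2
  a   0    0    1    2    2    2    2
  c   0    0    1    2    2    2    2
LCS length = dp[5][6] = 2

2


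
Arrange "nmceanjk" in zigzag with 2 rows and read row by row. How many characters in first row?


Zigzag "nmceanjk" into 2 rows:
Placing characters:
  'n' => row 0
  'm' => row 1
  'c' => row 0
  'e' => row 1
  'a' => row 0
  'n' => row 1
  'j' => row 0
  'k' => row 1
Rows:
  Row 0: "ncaj"
  Row 1: "menk"
First row length: 4

4


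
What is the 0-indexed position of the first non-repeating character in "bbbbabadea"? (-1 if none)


Input: bbbbabadea
Character frequencies:
  'a': 3
  'b': 5
  'd': 1
  'e': 1
Scanning left to right for freq == 1:
  Position 0 ('b'): freq=5, skip
  Position 1 ('b'): freq=5, skip
  Position 2 ('b'): freq=5, skip
  Position 3 ('b'): freq=5, skip
  Position 4 ('a'): freq=3, skip
  Position 5 ('b'): freq=5, skip
  Position 6 ('a'): freq=3, skip
  Position 7 ('d'): unique! => answer = 7

7


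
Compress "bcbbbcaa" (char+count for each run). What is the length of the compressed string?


Input: bcbbbcaa
Runs:
  'b' x 1 => "b1"
  'c' x 1 => "c1"
  'b' x 3 => "b3"
  'c' x 1 => "c1"
  'a' x 2 => "a2"
Compressed: "b1c1b3c1a2"
Compressed length: 10

10


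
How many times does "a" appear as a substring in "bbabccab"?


Searching for "a" in "bbabccab"
Scanning each position:
  Position 0: "b" => no
  Position 1: "b" => no
  Position 2: "a" => MATCH
  Position 3: "b" => no
  Position 4: "c" => no
  Position 5: "c" => no
  Position 6: "a" => MATCH
  Position 7: "b" => no
Total occurrences: 2

2


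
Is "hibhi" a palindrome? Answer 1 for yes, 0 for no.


Input: hibhi
Reversed: ihbih
  Compare pos 0 ('h') with pos 4 ('i'): MISMATCH
  Compare pos 1 ('i') with pos 3 ('h'): MISMATCH
Result: not a palindrome

0


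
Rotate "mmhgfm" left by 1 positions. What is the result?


Input: "mmhgfm", rotate left by 1
First 1 characters: "m"
Remaining characters: "mhgfm"
Concatenate remaining + first: "mhgfm" + "m" = "mhgfmm"

mhgfmm


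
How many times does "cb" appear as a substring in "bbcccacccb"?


Searching for "cb" in "bbcccacccb"
Scanning each position:
  Position 0: "bb" => no
  Position 1: "bc" => no
  Position 2: "cc" => no
  Position 3: "cc" => no
  Position 4: "ca" => no
  Position 5: "ac" => no
  Position 6: "cc" => no
  Position 7: "cc" => no
  Position 8: "cb" => MATCH
Total occurrences: 1

1


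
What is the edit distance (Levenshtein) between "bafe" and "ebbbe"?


Computing edit distance: "bafe" -> "ebbbe"
DP table:
           e    b    b    b    e
      0    1    2    3    4    5
  b   1    1    1    2    3    4
  a   2    2    2    2    3    4
  f   3    3    3    3    3    4
  e   4    3    4    4    4    3
Edit distance = dp[4][5] = 3

3


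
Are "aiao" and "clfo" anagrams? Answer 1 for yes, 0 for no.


Strings: "aiao", "clfo"
Sorted first:  aaio
Sorted second: cflo
Differ at position 0: 'a' vs 'c' => not anagrams

0


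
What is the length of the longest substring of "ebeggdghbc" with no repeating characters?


Input: "ebeggdghbc"
Sliding window (track last position of each char):
  Position 0 ('e'): window [0,0] length 1 -- new best
  Position 1 ('b'): window [0,1] length 2 -- new best
  Position 2 ('e'): repeat (last at 0), move window start to 1
  Position 2 ('e'): window [1,2] length 2
  Position 3 ('g'): window [1,3] length 3 -- new best
  Position 4 ('g'): repeat (last at 3), move window start to 4
  Position 4 ('g'): window [4,4] length 1
  Position 5 ('d'): window [4,5] length 2
  Position 6 ('g'): repeat (last at 4), move window start to 5
  Position 6 ('g'): window [5,6] length 2
  Position 7 ('h'): window [5,7] length 3
  Position 8 ('b'): window [5,8] length 4 -- new best
  Position 9 ('c'): window [5,9] length 5 -- new best
Longest substring with no repeats: "dghbc" with length 5

5


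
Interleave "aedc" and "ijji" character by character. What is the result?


Interleaving "aedc" and "ijji":
  Position 0: 'a' from first, 'i' from second => "ai"
  Position 1: 'e' from first, 'j' from second => "ej"
  Position 2: 'd' from first, 'j' from second => "dj"
  Position 3: 'c' from first, 'i' from second => "ci"
Result: aiejdjci

aiejdjci


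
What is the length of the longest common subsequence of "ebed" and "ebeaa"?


LCS of "ebed" and "ebeaa"
DP table:
           e    b    e    a    a
      0    0    0    0    0    0
  e   0    1    1    1    1    1
  b   0    1    2    2    2    2
  e   0    1    2    3    3    3
  d   0    1    2    3    3    3
LCS length = dp[4][5] = 3

3


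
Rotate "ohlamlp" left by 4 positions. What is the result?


Input: "ohlamlp", rotate left by 4
First 4 characters: "ohla"
Remaining characters: "mlp"
Concatenate remaining + first: "mlp" + "ohla" = "mlpohla"

mlpohla


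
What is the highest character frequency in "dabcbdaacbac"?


Input: dabcbdaacbac
Character counts:
  'a': 4
  'b': 3
  'c': 3
  'd': 2
Maximum frequency: 4

4


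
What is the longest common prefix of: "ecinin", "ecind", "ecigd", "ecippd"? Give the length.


Words: ecinin, ecind, ecigd, ecippd
  Position 0: all 'e' => match
  Position 1: all 'c' => match
  Position 2: all 'i' => match
  Position 3: ('n', 'n', 'g', 'p') => mismatch, stop
LCP = "eci" (length 3)

3


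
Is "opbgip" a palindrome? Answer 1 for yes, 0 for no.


Input: opbgip
Reversed: pigbpo
  Compare pos 0 ('o') with pos 5 ('p'): MISMATCH
  Compare pos 1 ('p') with pos 4 ('i'): MISMATCH
  Compare pos 2 ('b') with pos 3 ('g'): MISMATCH
Result: not a palindrome

0


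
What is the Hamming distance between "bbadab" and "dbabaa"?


Comparing "bbadab" and "dbabaa" position by position:
  Position 0: 'b' vs 'd' => differ
  Position 1: 'b' vs 'b' => same
  Position 2: 'a' vs 'a' => same
  Position 3: 'd' vs 'b' => differ
  Position 4: 'a' vs 'a' => same
  Position 5: 'b' vs 'a' => differ
Total differences (Hamming distance): 3

3


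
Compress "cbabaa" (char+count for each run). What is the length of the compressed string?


Input: cbabaa
Runs:
  'c' x 1 => "c1"
  'b' x 1 => "b1"
  'a' x 1 => "a1"
  'b' x 1 => "b1"
  'a' x 2 => "a2"
Compressed: "c1b1a1b1a2"
Compressed length: 10

10


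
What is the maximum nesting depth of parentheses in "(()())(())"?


Input: "(()())(())"
Tracking depth:
  Position 0 '(': depth becomes 1
  Position 1 '(': depth becomes 2
  Position 2 ')': depth becomes 1
  Position 3 '(': depth becomes 2
  Position 4 ')': depth becomes 1
  Position 5 ')': depth becomes 0
  Position 6 '(': depth becomes 1
  Position 7 '(': depth becomes 2
  Position 8 ')': depth becomes 1
  Position 9 ')': depth becomes 0
Maximum depth reached: 2

2


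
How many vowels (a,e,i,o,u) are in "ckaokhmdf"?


Input: ckaokhmdf
Checking each character:
  'c' at position 0: consonant
  'k' at position 1: consonant
  'a' at position 2: vowel (running total: 1)
  'o' at position 3: vowel (running total: 2)
  'k' at position 4: consonant
  'h' at position 5: consonant
  'm' at position 6: consonant
  'd' at position 7: consonant
  'f' at position 8: consonant
Total vowels: 2

2


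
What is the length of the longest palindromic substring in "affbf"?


Input: "affbf"
Checking substrings for palindromes:
  [2:5] "fbf" (len 3) => palindrome
  [1:3] "ff" (len 2) => palindrome
Longest palindromic substring: "fbf" with length 3

3


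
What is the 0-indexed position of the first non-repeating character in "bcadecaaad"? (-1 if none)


Input: bcadecaaad
Character frequencies:
  'a': 4
  'b': 1
  'c': 2
  'd': 2
  'e': 1
Scanning left to right for freq == 1:
  Position 0 ('b'): unique! => answer = 0

0


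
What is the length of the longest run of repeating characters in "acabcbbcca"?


Input: "acabcbbcca"
Scanning for longest run:
  Position 1 ('c'): new char, reset run to 1
  Position 2 ('a'): new char, reset run to 1
  Position 3 ('b'): new char, reset run to 1
  Position 4 ('c'): new char, reset run to 1
  Position 5 ('b'): new char, reset run to 1
  Position 6 ('b'): continues run of 'b', length=2
  Position 7 ('c'): new char, reset run to 1
  Position 8 ('c'): continues run of 'c', length=2
  Position 9 ('a'): new char, reset run to 1
Longest run: 'b' with length 2

2


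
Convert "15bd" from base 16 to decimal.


Input: "15bd" in base 16
Positional expansion:
  Digit '1' (value 1) x 16^3 = 4096
  Digit '5' (value 5) x 16^2 = 1280
  Digit 'b' (value 11) x 16^1 = 176
  Digit 'd' (value 13) x 16^0 = 13
Sum = 5565

5565


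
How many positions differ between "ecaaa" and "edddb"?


Comparing "ecaaa" and "edddb" position by position:
  Position 0: 'e' vs 'e' => same
  Position 1: 'c' vs 'd' => DIFFER
  Position 2: 'a' vs 'd' => DIFFER
  Position 3: 'a' vs 'd' => DIFFER
  Position 4: 'a' vs 'b' => DIFFER
Positions that differ: 4

4


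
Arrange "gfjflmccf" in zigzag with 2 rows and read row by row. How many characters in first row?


Zigzag "gfjflmccf" into 2 rows:
Placing characters:
  'g' => row 0
  'f' => row 1
  'j' => row 0
  'f' => row 1
  'l' => row 0
  'm' => row 1
  'c' => row 0
  'c' => row 1
  'f' => row 0
Rows:
  Row 0: "gjlcf"
  Row 1: "ffmc"
First row length: 5

5


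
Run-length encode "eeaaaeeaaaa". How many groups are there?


Input: eeaaaeeaaaa
Scanning for consecutive runs:
  Group 1: 'e' x 2 (positions 0-1)
  Group 2: 'a' x 3 (positions 2-4)
  Group 3: 'e' x 2 (positions 5-6)
  Group 4: 'a' x 4 (positions 7-10)
Total groups: 4

4


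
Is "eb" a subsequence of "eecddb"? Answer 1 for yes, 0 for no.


Check if "eb" is a subsequence of "eecddb"
Greedy scan:
  Position 0 ('e'): matches sub[0] = 'e'
  Position 1 ('e'): no match needed
  Position 2 ('c'): no match needed
  Position 3 ('d'): no match needed
  Position 4 ('d'): no match needed
  Position 5 ('b'): matches sub[1] = 'b'
All 2 characters matched => is a subsequence

1


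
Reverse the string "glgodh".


Input: glgodh
Reading characters right to left:
  Position 5: 'h'
  Position 4: 'd'
  Position 3: 'o'
  Position 2: 'g'
  Position 1: 'l'
  Position 0: 'g'
Reversed: hdoglg

hdoglg


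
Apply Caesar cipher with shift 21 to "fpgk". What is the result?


Caesar cipher: shift "fpgk" by 21
  'f' (pos 5) + 21 = pos 0 = 'a'
  'p' (pos 15) + 21 = pos 10 = 'k'
  'g' (pos 6) + 21 = pos 1 = 'b'
  'k' (pos 10) + 21 = pos 5 = 'f'
Result: akbf

akbf


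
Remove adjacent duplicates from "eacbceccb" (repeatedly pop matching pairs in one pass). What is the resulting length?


Input: eacbceccb
Stack-based adjacent duplicate removal:
  Read 'e': push. Stack: e
  Read 'a': push. Stack: ea
  Read 'c': push. Stack: eac
  Read 'b': push. Stack: eacb
  Read 'c': push. Stack: eacbc
  Read 'e': push. Stack: eacbce
  Read 'c': push. Stack: eacbcec
  Read 'c': matches stack top 'c' => pop. Stack: eacbce
  Read 'b': push. Stack: eacbceb
Final stack: "eacbceb" (length 7)

7


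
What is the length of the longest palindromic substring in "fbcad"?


Input: "fbcad"
Checking substrings for palindromes:
  No multi-char palindromic substrings found
Longest palindromic substring: "f" with length 1

1


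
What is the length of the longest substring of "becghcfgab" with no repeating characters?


Input: "becghcfgab"
Sliding window (track last position of each char):
  Position 0 ('b'): window [0,0] length 1 -- new best
  Position 1 ('e'): window [0,1] length 2 -- new best
  Position 2 ('c'): window [0,2] length 3 -- new best
  Position 3 ('g'): window [0,3] length 4 -- new best
  Position 4 ('h'): window [0,4] length 5 -- new best
  Position 5 ('c'): repeat (last at 2), move window start to 3
  Position 5 ('c'): window [3,5] length 3
  Position 6 ('f'): window [3,6] length 4
  Position 7 ('g'): repeat (last at 3), move window start to 4
  Position 7 ('g'): window [4,7] length 4
  Position 8 ('a'): window [4,8] length 5
  Position 9 ('b'): window [4,9] length 6 -- new best
Longest substring with no repeats: "hcfgab" with length 6

6


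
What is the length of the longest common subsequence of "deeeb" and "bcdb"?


LCS of "deeeb" and "bcdb"
DP table:
           b    c    d    b
      0    0    0    0    0
  d   0    0    0    1    1
  e   0    0    0    1    1
  e   0    0    0    1    1
  e   0    0    0    1    1
  b   0    1    1    1    2
LCS length = dp[5][4] = 2

2


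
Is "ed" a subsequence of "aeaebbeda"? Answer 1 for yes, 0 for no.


Check if "ed" is a subsequence of "aeaebbeda"
Greedy scan:
  Position 0 ('a'): no match needed
  Position 1 ('e'): matches sub[0] = 'e'
  Position 2 ('a'): no match needed
  Position 3 ('e'): no match needed
  Position 4 ('b'): no match needed
  Position 5 ('b'): no match needed
  Position 6 ('e'): no match needed
  Position 7 ('d'): matches sub[1] = 'd'
  Position 8 ('a'): no match needed
All 2 characters matched => is a subsequence

1


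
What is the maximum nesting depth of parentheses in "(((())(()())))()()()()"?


Input: "(((())(()())))()()()()"
Tracking depth:
  Position 0 '(': depth becomes 1
  Position 1 '(': depth becomes 2
  Position 2 '(': depth becomes 3
  Position 3 '(': depth becomes 4
  Position 4 ')': depth becomes 3
  Position 5 ')': depth becomes 2
  Position 6 '(': depth becomes 3
  Position 7 '(': depth becomes 4
  Position 8 ')': depth becomes 3
  Position 9 '(': depth becomes 4
  Position 10 ')': depth becomes 3
  Position 11 ')': depth becomes 2
  Position 12 ')': depth becomes 1
  Position 13 ')': depth becomes 0
  Position 14 '(': depth becomes 1
  Position 15 ')': depth becomes 0
  Position 16 '(': depth becomes 1
  Position 17 ')': depth becomes 0
  Position 18 '(': depth becomes 1
  Position 19 ')': depth becomes 0
  Position 20 '(': depth becomes 1
  Position 21 ')': depth becomes 0
Maximum depth reached: 4

4


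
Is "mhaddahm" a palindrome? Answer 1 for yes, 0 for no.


Input: mhaddahm
Reversed: mhaddahm
  Compare pos 0 ('m') with pos 7 ('m'): match
  Compare pos 1 ('h') with pos 6 ('h'): match
  Compare pos 2 ('a') with pos 5 ('a'): match
  Compare pos 3 ('d') with pos 4 ('d'): match
Result: palindrome

1


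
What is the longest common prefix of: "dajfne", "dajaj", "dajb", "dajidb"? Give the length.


Words: dajfne, dajaj, dajb, dajidb
  Position 0: all 'd' => match
  Position 1: all 'a' => match
  Position 2: all 'j' => match
  Position 3: ('f', 'a', 'b', 'i') => mismatch, stop
LCP = "daj" (length 3)

3


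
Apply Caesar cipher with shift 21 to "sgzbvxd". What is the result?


Caesar cipher: shift "sgzbvxd" by 21
  's' (pos 18) + 21 = pos 13 = 'n'
  'g' (pos 6) + 21 = pos 1 = 'b'
  'z' (pos 25) + 21 = pos 20 = 'u'
  'b' (pos 1) + 21 = pos 22 = 'w'
  'v' (pos 21) + 21 = pos 16 = 'q'
  'x' (pos 23) + 21 = pos 18 = 's'
  'd' (pos 3) + 21 = pos 24 = 'y'
Result: nbuwqsy

nbuwqsy


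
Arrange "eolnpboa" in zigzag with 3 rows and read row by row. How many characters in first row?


Zigzag "eolnpboa" into 3 rows:
Placing characters:
  'e' => row 0
  'o' => row 1
  'l' => row 2
  'n' => row 1
  'p' => row 0
  'b' => row 1
  'o' => row 2
  'a' => row 1
Rows:
  Row 0: "ep"
  Row 1: "onba"
  Row 2: "lo"
First row length: 2

2


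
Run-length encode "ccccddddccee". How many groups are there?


Input: ccccddddccee
Scanning for consecutive runs:
  Group 1: 'c' x 4 (positions 0-3)
  Group 2: 'd' x 4 (positions 4-7)
  Group 3: 'c' x 2 (positions 8-9)
  Group 4: 'e' x 2 (positions 10-11)
Total groups: 4

4


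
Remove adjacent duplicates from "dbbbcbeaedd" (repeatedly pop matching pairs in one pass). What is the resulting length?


Input: dbbbcbeaedd
Stack-based adjacent duplicate removal:
  Read 'd': push. Stack: d
  Read 'b': push. Stack: db
  Read 'b': matches stack top 'b' => pop. Stack: d
  Read 'b': push. Stack: db
  Read 'c': push. Stack: dbc
  Read 'b': push. Stack: dbcb
  Read 'e': push. Stack: dbcbe
  Read 'a': push. Stack: dbcbea
  Read 'e': push. Stack: dbcbeae
  Read 'd': push. Stack: dbcbeaed
  Read 'd': matches stack top 'd' => pop. Stack: dbcbeae
Final stack: "dbcbeae" (length 7)

7


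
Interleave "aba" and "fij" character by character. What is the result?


Interleaving "aba" and "fij":
  Position 0: 'a' from first, 'f' from second => "af"
  Position 1: 'b' from first, 'i' from second => "bi"
  Position 2: 'a' from first, 'j' from second => "aj"
Result: afbiaj

afbiaj


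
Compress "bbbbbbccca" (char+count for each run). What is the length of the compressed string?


Input: bbbbbbccca
Runs:
  'b' x 6 => "b6"
  'c' x 3 => "c3"
  'a' x 1 => "a1"
Compressed: "b6c3a1"
Compressed length: 6

6


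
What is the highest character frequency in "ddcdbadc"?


Input: ddcdbadc
Character counts:
  'a': 1
  'b': 1
  'c': 2
  'd': 4
Maximum frequency: 4

4


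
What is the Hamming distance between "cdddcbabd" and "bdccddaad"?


Comparing "cdddcbabd" and "bdccddaad" position by position:
  Position 0: 'c' vs 'b' => differ
  Position 1: 'd' vs 'd' => same
  Position 2: 'd' vs 'c' => differ
  Position 3: 'd' vs 'c' => differ
  Position 4: 'c' vs 'd' => differ
  Position 5: 'b' vs 'd' => differ
  Position 6: 'a' vs 'a' => same
  Position 7: 'b' vs 'a' => differ
  Position 8: 'd' vs 'd' => same
Total differences (Hamming distance): 6

6


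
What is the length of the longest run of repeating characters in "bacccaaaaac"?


Input: "bacccaaaaac"
Scanning for longest run:
  Position 1 ('a'): new char, reset run to 1
  Position 2 ('c'): new char, reset run to 1
  Position 3 ('c'): continues run of 'c', length=2
  Position 4 ('c'): continues run of 'c', length=3
  Position 5 ('a'): new char, reset run to 1
  Position 6 ('a'): continues run of 'a', length=2
  Position 7 ('a'): continues run of 'a', length=3
  Position 8 ('a'): continues run of 'a', length=4
  Position 9 ('a'): continues run of 'a', length=5
  Position 10 ('c'): new char, reset run to 1
Longest run: 'a' with length 5

5


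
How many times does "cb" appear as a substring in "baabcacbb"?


Searching for "cb" in "baabcacbb"
Scanning each position:
  Position 0: "ba" => no
  Position 1: "aa" => no
  Position 2: "ab" => no
  Position 3: "bc" => no
  Position 4: "ca" => no
  Position 5: "ac" => no
  Position 6: "cb" => MATCH
  Position 7: "bb" => no
Total occurrences: 1

1


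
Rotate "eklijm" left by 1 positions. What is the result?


Input: "eklijm", rotate left by 1
First 1 characters: "e"
Remaining characters: "klijm"
Concatenate remaining + first: "klijm" + "e" = "klijme"

klijme


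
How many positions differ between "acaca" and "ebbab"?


Comparing "acaca" and "ebbab" position by position:
  Position 0: 'a' vs 'e' => DIFFER
  Position 1: 'c' vs 'b' => DIFFER
  Position 2: 'a' vs 'b' => DIFFER
  Position 3: 'c' vs 'a' => DIFFER
  Position 4: 'a' vs 'b' => DIFFER
Positions that differ: 5

5


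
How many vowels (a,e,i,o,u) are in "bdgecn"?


Input: bdgecn
Checking each character:
  'b' at position 0: consonant
  'd' at position 1: consonant
  'g' at position 2: consonant
  'e' at position 3: vowel (running total: 1)
  'c' at position 4: consonant
  'n' at position 5: consonant
Total vowels: 1

1


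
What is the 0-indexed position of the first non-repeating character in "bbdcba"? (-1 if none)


Input: bbdcba
Character frequencies:
  'a': 1
  'b': 3
  'c': 1
  'd': 1
Scanning left to right for freq == 1:
  Position 0 ('b'): freq=3, skip
  Position 1 ('b'): freq=3, skip
  Position 2 ('d'): unique! => answer = 2

2


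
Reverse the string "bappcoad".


Input: bappcoad
Reading characters right to left:
  Position 7: 'd'
  Position 6: 'a'
  Position 5: 'o'
  Position 4: 'c'
  Position 3: 'p'
  Position 2: 'p'
  Position 1: 'a'
  Position 0: 'b'
Reversed: daocppab

daocppab


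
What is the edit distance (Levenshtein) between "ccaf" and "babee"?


Computing edit distance: "ccaf" -> "babee"
DP table:
           b    a    b    e    e
      0    1    2    3    4    5
  c   1    1    2    3    4    5
  c   2    2    2    3    4    5
  a   3    3    2    3    4    5
  f   4    4    3    3    4    5
Edit distance = dp[4][5] = 5

5


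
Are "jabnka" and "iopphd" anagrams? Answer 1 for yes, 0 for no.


Strings: "jabnka", "iopphd"
Sorted first:  aabjkn
Sorted second: dhiopp
Differ at position 0: 'a' vs 'd' => not anagrams

0


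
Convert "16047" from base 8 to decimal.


Input: "16047" in base 8
Positional expansion:
  Digit '1' (value 1) x 8^4 = 4096
  Digit '6' (value 6) x 8^3 = 3072
  Digit '0' (value 0) x 8^2 = 0
  Digit '4' (value 4) x 8^1 = 32
  Digit '7' (value 7) x 8^0 = 7
Sum = 7207

7207


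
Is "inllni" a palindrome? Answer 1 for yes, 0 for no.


Input: inllni
Reversed: inllni
  Compare pos 0 ('i') with pos 5 ('i'): match
  Compare pos 1 ('n') with pos 4 ('n'): match
  Compare pos 2 ('l') with pos 3 ('l'): match
Result: palindrome

1


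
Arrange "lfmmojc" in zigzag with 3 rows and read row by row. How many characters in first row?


Zigzag "lfmmojc" into 3 rows:
Placing characters:
  'l' => row 0
  'f' => row 1
  'm' => row 2
  'm' => row 1
  'o' => row 0
  'j' => row 1
  'c' => row 2
Rows:
  Row 0: "lo"
  Row 1: "fmj"
  Row 2: "mc"
First row length: 2

2


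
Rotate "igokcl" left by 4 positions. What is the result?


Input: "igokcl", rotate left by 4
First 4 characters: "igok"
Remaining characters: "cl"
Concatenate remaining + first: "cl" + "igok" = "cligok"

cligok


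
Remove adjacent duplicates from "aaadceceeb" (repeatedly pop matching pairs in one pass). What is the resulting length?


Input: aaadceceeb
Stack-based adjacent duplicate removal:
  Read 'a': push. Stack: a
  Read 'a': matches stack top 'a' => pop. Stack: (empty)
  Read 'a': push. Stack: a
  Read 'd': push. Stack: ad
  Read 'c': push. Stack: adc
  Read 'e': push. Stack: adce
  Read 'c': push. Stack: adcec
  Read 'e': push. Stack: adcece
  Read 'e': matches stack top 'e' => pop. Stack: adcec
  Read 'b': push. Stack: adcecb
Final stack: "adcecb" (length 6)

6


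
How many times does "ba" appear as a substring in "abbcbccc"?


Searching for "ba" in "abbcbccc"
Scanning each position:
  Position 0: "ab" => no
  Position 1: "bb" => no
  Position 2: "bc" => no
  Position 3: "cb" => no
  Position 4: "bc" => no
  Position 5: "cc" => no
  Position 6: "cc" => no
Total occurrences: 0

0


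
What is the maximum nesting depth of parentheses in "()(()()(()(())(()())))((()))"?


Input: "()(()()(()(())(()())))((()))"
Tracking depth:
  Position 0 '(': depth becomes 1
  Position 1 ')': depth becomes 0
  Position 2 '(': depth becomes 1
  Position 3 '(': depth becomes 2
  Position 4 ')': depth becomes 1
  Position 5 '(': depth becomes 2
  Position 6 ')': depth becomes 1
  Position 7 '(': depth becomes 2
  Position 8 '(': depth becomes 3
  Position 9 ')': depth becomes 2
  Position 10 '(': depth becomes 3
  Position 11 '(': depth becomes 4
  Position 12 ')': depth becomes 3
  Position 13 ')': depth becomes 2
  Position 14 '(': depth becomes 3
  Position 15 '(': depth becomes 4
  Position 16 ')': depth becomes 3
  Position 17 '(': depth becomes 4
  Position 18 ')': depth becomes 3
  Position 19 ')': depth becomes 2
  Position 20 ')': depth becomes 1
  Position 21 ')': depth becomes 0
  Position 22 '(': depth becomes 1
  Position 23 '(': depth becomes 2
  Position 24 '(': depth becomes 3
  Position 25 ')': depth becomes 2
  Position 26 ')': depth becomes 1
  Position 27 ')': depth becomes 0
Maximum depth reached: 4

4


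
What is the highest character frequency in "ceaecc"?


Input: ceaecc
Character counts:
  'a': 1
  'c': 3
  'e': 2
Maximum frequency: 3

3


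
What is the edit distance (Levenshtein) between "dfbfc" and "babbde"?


Computing edit distance: "dfbfc" -> "babbde"
DP table:
           b    a    b    b    d    e
      0    1    2    3    4    5    6
  d   1    1    2    3    4    4    5
  f   2    2    2    3    4    5    5
  b   3    2    3    2    3    4    5
  f   4    3    3    3    3    4    5
  c   5    4    4    4    4    4    5
Edit distance = dp[5][6] = 5

5


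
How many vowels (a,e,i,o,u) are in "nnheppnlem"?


Input: nnheppnlem
Checking each character:
  'n' at position 0: consonant
  'n' at position 1: consonant
  'h' at position 2: consonant
  'e' at position 3: vowel (running total: 1)
  'p' at position 4: consonant
  'p' at position 5: consonant
  'n' at position 6: consonant
  'l' at position 7: consonant
  'e' at position 8: vowel (running total: 2)
  'm' at position 9: consonant
Total vowels: 2

2


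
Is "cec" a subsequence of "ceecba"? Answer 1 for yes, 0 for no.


Check if "cec" is a subsequence of "ceecba"
Greedy scan:
  Position 0 ('c'): matches sub[0] = 'c'
  Position 1 ('e'): matches sub[1] = 'e'
  Position 2 ('e'): no match needed
  Position 3 ('c'): matches sub[2] = 'c'
  Position 4 ('b'): no match needed
  Position 5 ('a'): no match needed
All 3 characters matched => is a subsequence

1


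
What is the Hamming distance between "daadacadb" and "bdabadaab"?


Comparing "daadacadb" and "bdabadaab" position by position:
  Position 0: 'd' vs 'b' => differ
  Position 1: 'a' vs 'd' => differ
  Position 2: 'a' vs 'a' => same
  Position 3: 'd' vs 'b' => differ
  Position 4: 'a' vs 'a' => same
  Position 5: 'c' vs 'd' => differ
  Position 6: 'a' vs 'a' => same
  Position 7: 'd' vs 'a' => differ
  Position 8: 'b' vs 'b' => same
Total differences (Hamming distance): 5

5


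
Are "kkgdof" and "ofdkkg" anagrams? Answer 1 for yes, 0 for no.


Strings: "kkgdof", "ofdkkg"
Sorted first:  dfgkko
Sorted second: dfgkko
Sorted forms match => anagrams

1


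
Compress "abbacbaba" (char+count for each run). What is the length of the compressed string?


Input: abbacbaba
Runs:
  'a' x 1 => "a1"
  'b' x 2 => "b2"
  'a' x 1 => "a1"
  'c' x 1 => "c1"
  'b' x 1 => "b1"
  'a' x 1 => "a1"
  'b' x 1 => "b1"
  'a' x 1 => "a1"
Compressed: "a1b2a1c1b1a1b1a1"
Compressed length: 16

16


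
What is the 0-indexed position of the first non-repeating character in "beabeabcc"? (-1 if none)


Input: beabeabcc
Character frequencies:
  'a': 2
  'b': 3
  'c': 2
  'e': 2
Scanning left to right for freq == 1:
  Position 0 ('b'): freq=3, skip
  Position 1 ('e'): freq=2, skip
  Position 2 ('a'): freq=2, skip
  Position 3 ('b'): freq=3, skip
  Position 4 ('e'): freq=2, skip
  Position 5 ('a'): freq=2, skip
  Position 6 ('b'): freq=3, skip
  Position 7 ('c'): freq=2, skip
  Position 8 ('c'): freq=2, skip
  No unique character found => answer = -1

-1


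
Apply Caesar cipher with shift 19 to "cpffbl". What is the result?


Caesar cipher: shift "cpffbl" by 19
  'c' (pos 2) + 19 = pos 21 = 'v'
  'p' (pos 15) + 19 = pos 8 = 'i'
  'f' (pos 5) + 19 = pos 24 = 'y'
  'f' (pos 5) + 19 = pos 24 = 'y'
  'b' (pos 1) + 19 = pos 20 = 'u'
  'l' (pos 11) + 19 = pos 4 = 'e'
Result: viyyue

viyyue


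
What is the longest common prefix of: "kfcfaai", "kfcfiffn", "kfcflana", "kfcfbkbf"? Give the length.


Words: kfcfaai, kfcfiffn, kfcflana, kfcfbkbf
  Position 0: all 'k' => match
  Position 1: all 'f' => match
  Position 2: all 'c' => match
  Position 3: all 'f' => match
  Position 4: ('a', 'i', 'l', 'b') => mismatch, stop
LCP = "kfcf" (length 4)

4


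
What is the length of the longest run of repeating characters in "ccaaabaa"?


Input: "ccaaabaa"
Scanning for longest run:
  Position 1 ('c'): continues run of 'c', length=2
  Position 2 ('a'): new char, reset run to 1
  Position 3 ('a'): continues run of 'a', length=2
  Position 4 ('a'): continues run of 'a', length=3
  Position 5 ('b'): new char, reset run to 1
  Position 6 ('a'): new char, reset run to 1
  Position 7 ('a'): continues run of 'a', length=2
Longest run: 'a' with length 3

3


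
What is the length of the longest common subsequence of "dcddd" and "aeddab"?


LCS of "dcddd" and "aeddab"
DP table:
           a    e    d    d    a    b
      0    0    0    0    0    0    0
  d   0    0    0    1    1    1    1
  c   0    0    0    1    1    1    1
  d   0    0    0    1    2    2    2
  d   0    0    0    1    2    2    2
  d   0    0    0    1    2    2    2
LCS length = dp[5][6] = 2

2


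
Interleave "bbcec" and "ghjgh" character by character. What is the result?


Interleaving "bbcec" and "ghjgh":
  Position 0: 'b' from first, 'g' from second => "bg"
  Position 1: 'b' from first, 'h' from second => "bh"
  Position 2: 'c' from first, 'j' from second => "cj"
  Position 3: 'e' from first, 'g' from second => "eg"
  Position 4: 'c' from first, 'h' from second => "ch"
Result: bgbhcjegch

bgbhcjegch


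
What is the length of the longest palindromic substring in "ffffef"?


Input: "ffffef"
Checking substrings for palindromes:
  [0:4] "ffff" (len 4) => palindrome
  [0:3] "fff" (len 3) => palindrome
  [1:4] "fff" (len 3) => palindrome
  [3:6] "fef" (len 3) => palindrome
  [0:2] "ff" (len 2) => palindrome
  [1:3] "ff" (len 2) => palindrome
Longest palindromic substring: "ffff" with length 4

4


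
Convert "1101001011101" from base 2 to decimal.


Input: "1101001011101" in base 2
Positional expansion:
  Digit '1' (value 1) x 2^12 = 4096
  Digit '1' (value 1) x 2^11 = 2048
  Digit '0' (value 0) x 2^10 = 0
  Digit '1' (value 1) x 2^9 = 512
  Digit '0' (value 0) x 2^8 = 0
  Digit '0' (value 0) x 2^7 = 0
  Digit '1' (value 1) x 2^6 = 64
  Digit '0' (value 0) x 2^5 = 0
  Digit '1' (value 1) x 2^4 = 16
  Digit '1' (value 1) x 2^3 = 8
  Digit '1' (value 1) x 2^2 = 4
  Digit '0' (value 0) x 2^1 = 0
  Digit '1' (value 1) x 2^0 = 1
Sum = 6749

6749


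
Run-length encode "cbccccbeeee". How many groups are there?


Input: cbccccbeeee
Scanning for consecutive runs:
  Group 1: 'c' x 1 (positions 0-0)
  Group 2: 'b' x 1 (positions 1-1)
  Group 3: 'c' x 4 (positions 2-5)
  Group 4: 'b' x 1 (positions 6-6)
  Group 5: 'e' x 4 (positions 7-10)
Total groups: 5

5


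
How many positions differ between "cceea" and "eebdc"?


Comparing "cceea" and "eebdc" position by position:
  Position 0: 'c' vs 'e' => DIFFER
  Position 1: 'c' vs 'e' => DIFFER
  Position 2: 'e' vs 'b' => DIFFER
  Position 3: 'e' vs 'd' => DIFFER
  Position 4: 'a' vs 'c' => DIFFER
Positions that differ: 5

5


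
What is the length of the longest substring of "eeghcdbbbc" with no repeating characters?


Input: "eeghcdbbbc"
Sliding window (track last position of each char):
  Position 0 ('e'): window [0,0] length 1 -- new best
  Position 1 ('e'): repeat (last at 0), move window start to 1
  Position 1 ('e'): window [1,1] length 1
  Position 2 ('g'): window [1,2] length 2 -- new best
  Position 3 ('h'): window [1,3] length 3 -- new best
  Position 4 ('c'): window [1,4] length 4 -- new best
  Position 5 ('d'): window [1,5] length 5 -- new best
  Position 6 ('b'): window [1,6] length 6 -- new best
  Position 7 ('b'): repeat (last at 6), move window start to 7
  Position 7 ('b'): window [7,7] length 1
  Position 8 ('b'): repeat (last at 7), move window start to 8
  Position 8 ('b'): window [8,8] length 1
  Position 9 ('c'): window [8,9] length 2
Longest substring with no repeats: "eghcdb" with length 6

6


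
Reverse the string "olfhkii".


Input: olfhkii
Reading characters right to left:
  Position 6: 'i'
  Position 5: 'i'
  Position 4: 'k'
  Position 3: 'h'
  Position 2: 'f'
  Position 1: 'l'
  Position 0: 'o'
Reversed: iikhflo

iikhflo


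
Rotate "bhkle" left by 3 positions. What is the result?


Input: "bhkle", rotate left by 3
First 3 characters: "bhk"
Remaining characters: "le"
Concatenate remaining + first: "le" + "bhk" = "lebhk"

lebhk


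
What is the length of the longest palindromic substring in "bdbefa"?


Input: "bdbefa"
Checking substrings for palindromes:
  [0:3] "bdb" (len 3) => palindrome
Longest palindromic substring: "bdb" with length 3

3


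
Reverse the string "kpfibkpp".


Input: kpfibkpp
Reading characters right to left:
  Position 7: 'p'
  Position 6: 'p'
  Position 5: 'k'
  Position 4: 'b'
  Position 3: 'i'
  Position 2: 'f'
  Position 1: 'p'
  Position 0: 'k'
Reversed: ppkbifpk

ppkbifpk


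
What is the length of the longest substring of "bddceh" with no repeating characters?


Input: "bddceh"
Sliding window (track last position of each char):
  Position 0 ('b'): window [0,0] length 1 -- new best
  Position 1 ('d'): window [0,1] length 2 -- new best
  Position 2 ('d'): repeat (last at 1), move window start to 2
  Position 2 ('d'): window [2,2] length 1
  Position 3 ('c'): window [2,3] length 2
  Position 4 ('e'): window [2,4] length 3 -- new best
  Position 5 ('h'): window [2,5] length 4 -- new best
Longest substring with no repeats: "dceh" with length 4

4


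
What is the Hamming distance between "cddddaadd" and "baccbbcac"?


Comparing "cddddaadd" and "baccbbcac" position by position:
  Position 0: 'c' vs 'b' => differ
  Position 1: 'd' vs 'a' => differ
  Position 2: 'd' vs 'c' => differ
  Position 3: 'd' vs 'c' => differ
  Position 4: 'd' vs 'b' => differ
  Position 5: 'a' vs 'b' => differ
  Position 6: 'a' vs 'c' => differ
  Position 7: 'd' vs 'a' => differ
  Position 8: 'd' vs 'c' => differ
Total differences (Hamming distance): 9

9
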